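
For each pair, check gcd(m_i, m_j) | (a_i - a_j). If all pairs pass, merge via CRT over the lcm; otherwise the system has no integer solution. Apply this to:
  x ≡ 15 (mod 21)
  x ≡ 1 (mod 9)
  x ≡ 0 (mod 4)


Moduli 21, 9, 4 are not pairwise coprime, so CRT works modulo lcm(m_i) when all pairwise compatibility conditions hold.
Pairwise compatibility: gcd(m_i, m_j) must divide a_i - a_j for every pair.
Merge one congruence at a time:
  Start: x ≡ 15 (mod 21).
  Combine with x ≡ 1 (mod 9): gcd(21, 9) = 3, and 1 - 15 = -14 is NOT divisible by 3.
    ⇒ system is inconsistent (no integer solution).

No solution (the system is inconsistent).


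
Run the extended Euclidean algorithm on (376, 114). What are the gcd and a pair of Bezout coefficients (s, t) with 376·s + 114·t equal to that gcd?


Euclidean algorithm on (376, 114) — divide until remainder is 0:
  376 = 3 · 114 + 34
  114 = 3 · 34 + 12
  34 = 2 · 12 + 10
  12 = 1 · 10 + 2
  10 = 5 · 2 + 0
gcd(376, 114) = 2.
Track Bezout coefficients alongside the remainders: start with r₀ = 376 = a·1 + b·0 (s = 1, t = 0) and r₁ = 114 = a·0 + b·1 (s = 0, t = 1); each new remainder r_{k+1} = r_{k-1} − q_k·r_k inherits s_{k+1} = s_{k-1} − q_k·s_k, t_{k+1} = t_{k-1} − q_k·t_k, so r_k = a·s_k + b·t_k at every step:
  q = 3: r = 34, s = 1 − 3·0 = 1, t = 0 − 3·1 = -3  (check: 376·1 + 114·(-3) = 34)
  q = 3: r = 12, s = 0 − 3·1 = -3, t = 1 − 3·(-3) = 10  (check: 376·(-3) + 114·10 = 12)
  q = 2: r = 10, s = 1 − 2·(-3) = 7, t = -3 − 2·10 = -23  (check: 376·7 + 114·(-23) = 10)
  q = 1: r = 2, s = -3 − 1·7 = -10, t = 10 − 1·(-23) = 33  (check: 376·(-10) + 114·33 = 2)
The row with r = 2 (the gcd) gives the Bezout coefficients s = -10, t = 33.
Result: 376 · (-10) + 114 · (33) = 2.

gcd(376, 114) = 2; s = -10, t = 33 (check: 376·(-10) + 114·33 = 2).


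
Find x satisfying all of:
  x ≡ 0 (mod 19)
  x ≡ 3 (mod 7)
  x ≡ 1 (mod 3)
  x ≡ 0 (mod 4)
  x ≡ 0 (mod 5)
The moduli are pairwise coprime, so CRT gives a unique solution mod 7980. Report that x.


Product of moduli M = 19 · 7 · 3 · 4 · 5 = 7980.
Merge one congruence at a time:
  Start: x ≡ 0 (mod 19).
  Combine with x ≡ 3 (mod 7); new modulus lcm = 133.
    Write x = 0 + 19·t and substitute into x ≡ 3 (mod 7): 19·t ≡ 3 − 0 = 3 (mod 7).
    Reduce coefficients mod 7: 5·t ≡ 3 (mod 7).
    The inverse of 5 mod 7 is 3 (since 5·3 = 15 = 2·7 + 1), so t ≡ 3·3 = 9 ≡ 2 (mod 7).
    Then x = 0 + 19·2 = 38, valid modulo lcm(19, 7) = 133: x ≡ 38 (mod 133).
  Combine with x ≡ 1 (mod 3); new modulus lcm = 399.
    Write x = 38 + 133·t and substitute into x ≡ 1 (mod 3): 133·t ≡ 1 − 38 = -37 (mod 3).
    Reduce coefficients mod 3: 1·t ≡ 2 (mod 3).
    So t ≡ 2 (mod 3).
    Then x = 38 + 133·2 = 304, valid modulo lcm(133, 3) = 399: x ≡ 304 (mod 399).
  Combine with x ≡ 0 (mod 4); new modulus lcm = 1596.
    Write x = 304 + 399·t and substitute into x ≡ 0 (mod 4): 399·t ≡ 0 − 304 = -304 (mod 4).
    Reduce coefficients mod 4: 3·t ≡ 0 (mod 4).
    The inverse of 3 mod 4 is 3 (since 3·3 = 9 = 2·4 + 1), so t ≡ 3·0 = 0 ≡ 0 (mod 4).
    Then x = 304 + 399·0 = 304, valid modulo lcm(399, 4) = 1596: x ≡ 304 (mod 1596).
  Combine with x ≡ 0 (mod 5); new modulus lcm = 7980.
    Write x = 304 + 1596·t and substitute into x ≡ 0 (mod 5): 1596·t ≡ 0 − 304 = -304 (mod 5).
    Reduce coefficients mod 5: 1·t ≡ 1 (mod 5).
    So t ≡ 1 (mod 5).
    Then x = 304 + 1596·1 = 1900, valid modulo lcm(1596, 5) = 7980: x ≡ 1900 (mod 7980).
Verify against each original: 1900 mod 19 = 0, 1900 mod 7 = 3, 1900 mod 3 = 1, 1900 mod 4 = 0, 1900 mod 5 = 0.

x ≡ 1900 (mod 7980).


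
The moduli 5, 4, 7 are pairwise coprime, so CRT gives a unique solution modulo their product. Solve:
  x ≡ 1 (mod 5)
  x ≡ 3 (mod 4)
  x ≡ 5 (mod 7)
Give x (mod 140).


Moduli 5, 4, 7 are pairwise coprime; by CRT there is a unique solution modulo M = 5 · 4 · 7 = 140.
Solve pairwise, accumulating the modulus:
  Start with x ≡ 1 (mod 5).
  Combine with x ≡ 3 (mod 4): since gcd(5, 4) = 1, we get a unique residue mod 20.
    Write x = 1 + 5·t and substitute into x ≡ 3 (mod 4): 5·t ≡ 3 − 1 = 2 (mod 4).
    Reduce coefficients mod 4: 1·t ≡ 2 (mod 4).
    So t ≡ 2 (mod 4).
    Then x = 1 + 5·2 = 11, valid modulo lcm(5, 4) = 20: x ≡ 11 (mod 20).
  Combine with x ≡ 5 (mod 7): since gcd(20, 7) = 1, we get a unique residue mod 140.
    Write x = 11 + 20·t and substitute into x ≡ 5 (mod 7): 20·t ≡ 5 − 11 = -6 (mod 7).
    Reduce coefficients mod 7: 6·t ≡ 1 (mod 7).
    The inverse of 6 mod 7 is 6 (since 6·6 = 36 = 5·7 + 1), so t ≡ 6·1 = 6 ≡ 6 (mod 7).
    Then x = 11 + 20·6 = 131, valid modulo lcm(20, 7) = 140: x ≡ 131 (mod 140).
Verify: 131 mod 5 = 1 ✓, 131 mod 4 = 3 ✓, 131 mod 7 = 5 ✓.

x ≡ 131 (mod 140).


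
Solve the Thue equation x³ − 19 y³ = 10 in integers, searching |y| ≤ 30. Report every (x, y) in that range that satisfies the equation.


The equation is x³ - 19y³ = 10. For fixed y, x³ = 19·y³ + 10, so a solution requires the RHS to be a perfect cube.
Strategy: iterate y from -30 to 30, compute RHS = 19·y³ + 10, and check whether it is a (positive or negative) perfect cube.
Check small values of y:
  y = 0: RHS = 10 is not a perfect cube.
  y = 1: RHS = 29 is not a perfect cube.
  y = -1: RHS = -9 is not a perfect cube.
  y = 2: RHS = 162 is not a perfect cube.
  y = -2: RHS = -142 is not a perfect cube.
  y = 3: RHS = 523 is not a perfect cube.
  y = -3: RHS = -503 is not a perfect cube.
Continuing the search up to |y| = 30 finds no solutions either.
No (x, y) in the scanned range satisfies the equation.

No integer solutions with |y| ≤ 30.


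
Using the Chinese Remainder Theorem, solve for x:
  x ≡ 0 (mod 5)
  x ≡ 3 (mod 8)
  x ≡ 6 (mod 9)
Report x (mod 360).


Moduli 5, 8, 9 are pairwise coprime; by CRT there is a unique solution modulo M = 5 · 8 · 9 = 360.
Solve pairwise, accumulating the modulus:
  Start with x ≡ 0 (mod 5).
  Combine with x ≡ 3 (mod 8): since gcd(5, 8) = 1, we get a unique residue mod 40.
    Write x = 0 + 5·t and substitute into x ≡ 3 (mod 8): 5·t ≡ 3 − 0 = 3 (mod 8).
    The inverse of 5 mod 8 is 5 (since 5·5 = 25 = 3·8 + 1), so t ≡ 5·3 = 15 ≡ 7 (mod 8).
    Then x = 0 + 5·7 = 35, valid modulo lcm(5, 8) = 40: x ≡ 35 (mod 40).
  Combine with x ≡ 6 (mod 9): since gcd(40, 9) = 1, we get a unique residue mod 360.
    Write x = 35 + 40·t and substitute into x ≡ 6 (mod 9): 40·t ≡ 6 − 35 = -29 (mod 9).
    Reduce coefficients mod 9: 4·t ≡ 7 (mod 9).
    The inverse of 4 mod 9 is 7 (since 4·7 = 28 = 3·9 + 1), so t ≡ 7·7 = 49 ≡ 4 (mod 9).
    Then x = 35 + 40·4 = 195, valid modulo lcm(40, 9) = 360: x ≡ 195 (mod 360).
Verify: 195 mod 5 = 0 ✓, 195 mod 8 = 3 ✓, 195 mod 9 = 6 ✓.

x ≡ 195 (mod 360).


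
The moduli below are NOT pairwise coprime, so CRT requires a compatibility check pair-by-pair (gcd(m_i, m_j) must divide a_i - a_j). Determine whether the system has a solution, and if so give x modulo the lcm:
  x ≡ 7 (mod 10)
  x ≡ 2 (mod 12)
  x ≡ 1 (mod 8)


Moduli 10, 12, 8 are not pairwise coprime, so CRT works modulo lcm(m_i) when all pairwise compatibility conditions hold.
Pairwise compatibility: gcd(m_i, m_j) must divide a_i - a_j for every pair.
Merge one congruence at a time:
  Start: x ≡ 7 (mod 10).
  Combine with x ≡ 2 (mod 12): gcd(10, 12) = 2, and 2 - 7 = -5 is NOT divisible by 2.
    ⇒ system is inconsistent (no integer solution).

No solution (the system is inconsistent).


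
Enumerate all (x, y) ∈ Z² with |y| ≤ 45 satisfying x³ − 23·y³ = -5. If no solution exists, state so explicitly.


The equation is x³ - 23y³ = -5. For fixed y, x³ = 23·y³ − 5, so a solution requires the RHS to be a perfect cube.
Strategy: iterate y from -45 to 45, compute RHS = 23·y³ − 5, and check whether it is a (positive or negative) perfect cube.
Check small values of y:
  y = 0: RHS = -5 is not a perfect cube.
  y = 1: RHS = 18 is not a perfect cube.
  y = -1: RHS = -28 is not a perfect cube.
  y = 2: RHS = 179 is not a perfect cube.
  y = -2: RHS = -189 is not a perfect cube.
  y = 3: RHS = 616 is not a perfect cube.
  y = -3: RHS = -626 is not a perfect cube.
Continuing the search up to |y| = 45 finds no solutions either.
No (x, y) in the scanned range satisfies the equation.

No integer solutions with |y| ≤ 45.


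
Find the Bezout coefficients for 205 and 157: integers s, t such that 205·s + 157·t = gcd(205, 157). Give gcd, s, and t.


Euclidean algorithm on (205, 157) — divide until remainder is 0:
  205 = 1 · 157 + 48
  157 = 3 · 48 + 13
  48 = 3 · 13 + 9
  13 = 1 · 9 + 4
  9 = 2 · 4 + 1
  4 = 4 · 1 + 0
gcd(205, 157) = 1.
Track Bezout coefficients alongside the remainders: start with r₀ = 205 = a·1 + b·0 (s = 1, t = 0) and r₁ = 157 = a·0 + b·1 (s = 0, t = 1); each new remainder r_{k+1} = r_{k-1} − q_k·r_k inherits s_{k+1} = s_{k-1} − q_k·s_k, t_{k+1} = t_{k-1} − q_k·t_k, so r_k = a·s_k + b·t_k at every step:
  q = 1: r = 48, s = 1 − 1·0 = 1, t = 0 − 1·1 = -1  (check: 205·1 + 157·(-1) = 48)
  q = 3: r = 13, s = 0 − 3·1 = -3, t = 1 − 3·(-1) = 4  (check: 205·(-3) + 157·4 = 13)
  q = 3: r = 9, s = 1 − 3·(-3) = 10, t = -1 − 3·4 = -13  (check: 205·10 + 157·(-13) = 9)
  q = 1: r = 4, s = -3 − 1·10 = -13, t = 4 − 1·(-13) = 17  (check: 205·(-13) + 157·17 = 4)
  q = 2: r = 1, s = 10 − 2·(-13) = 36, t = -13 − 2·17 = -47  (check: 205·36 + 157·(-47) = 1)
The row with r = 1 (the gcd) gives the Bezout coefficients s = 36, t = -47.
Result: 205 · (36) + 157 · (-47) = 1.

gcd(205, 157) = 1; s = 36, t = -47 (check: 205·36 + 157·(-47) = 1).


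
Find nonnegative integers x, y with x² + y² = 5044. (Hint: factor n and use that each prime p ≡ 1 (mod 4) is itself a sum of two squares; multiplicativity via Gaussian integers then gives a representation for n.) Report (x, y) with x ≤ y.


Step 1: Factor n = 5044 = 2^2 · 13 · 97.
Step 2: Check the mod-4 condition on each prime factor: 2 = 2 (special); 13 ≡ 1 (mod 4), exponent 1; 97 ≡ 1 (mod 4), exponent 1.
All primes ≡ 3 (mod 4) appear to even exponent (or don't appear), so by the two-squares theorem n IS expressible as a sum of two squares.
Step 3: Build a representation. Group n = k² · m with k = 2 and m = 13 · 97 = 1261 (a product of primes ≡ 1 (mod 4)); a representation of m scales to one of n via (k·x)² + (k·y)² = k²(x² + y²). Each prime p ≡ 1 (mod 4) is itself a sum of two squares; find a² by testing p − a² for a perfect square:
  13: 13 − 1² = 12, 13 − 2² = 9 = 3² ⇒ 13 = 2² + 3².
  97: 97 − 1² = 96, 97 − 2² = 93, 97 − 3² = 88, 97 − 4² = 81 = 9² ⇒ 97 = 4² + 9².
  Combine using the Brahmagupta–Fibonacci identity (a² + b²)(c² + d²) = (ac − bd)² + (ad + bc)² = (ac + bd)² + (ad − bc)²:
  13 · 97 = 1261: from (2² + 3²)(4² + 9²), take (2·4 − 3·9, 2·9 + 3·4) = (8 − 27, 18 + 12) = (-19, 30); dropping signs (only squares matter) gives (19, 30); check 19² + 30² = 361 + 900 = 1261 ✓.
  Scale by k = 2: (2·19, 2·30) = (38, 60).
Step 4: Order so x ≤ y and verify: 38² + 60² = 1444 + 3600 = 5044 = n. ✓

n = 5044 = 38² + 60² (one valid representation with x ≤ y).


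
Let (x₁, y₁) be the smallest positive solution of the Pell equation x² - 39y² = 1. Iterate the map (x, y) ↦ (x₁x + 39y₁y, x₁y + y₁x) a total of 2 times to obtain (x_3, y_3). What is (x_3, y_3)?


Step 1: Find the fundamental solution (x₁, y₁) of x² - 39y² = 1.
  Expand √39 as a continued fraction. a₀ = ⌊√39⌋ = 6; iterate m_{k+1} = d_k·a_k − m_k, d_{k+1} = (39 − m_{k+1}²)/d_k, a_{k+1} = ⌊(a₀ + m_{k+1})/d_{k+1}⌋ (starting m₀ = 0, d₀ = 1), with convergents p_k = a_k·p_{k-1} + p_{k-2}, q_k = a_k·q_{k-1} + q_{k-2} (p₋₁ = 1, q₋₁ = 0):
  k = 0: a₀ = 6; p₀/q₀ = 6/1; p₀² − 39·q₀² = 36 − 39 = -3.
  k = 1: m = 6, d = 3, a = ⌊(6 + 6)/3⌋ = 4; p/q = (4·6 + 1)/(4·1 + 0) = 25/4; p² − 39·q² = 625 − 624 = 1.
  The first convergent with p² − 39·q² = 1 gives the fundamental solution (x₁, y₁) = (25, 4).
Step 2: Apply the recurrence (x_{n+1}, y_{n+1}) = (x₁x_n + 39y₁y_n, x₁y_n + y₁x_n) repeatedly.
  From (x_1, y_1) = (25, 4): x_2 = 25·25 + 39·4·4 = 1249; y_2 = 25·4 + 4·25 = 200.
  From (x_2, y_2) = (1249, 200): x_3 = 25·1249 + 39·4·200 = 62425; y_3 = 25·200 + 4·1249 = 9996.
Step 3: Verify x_3² - 39·y_3² = 3896880625 - 3896880624 = 1 (should be 1). ✓

(x_1, y_1) = (25, 4); (x_3, y_3) = (62425, 9996).


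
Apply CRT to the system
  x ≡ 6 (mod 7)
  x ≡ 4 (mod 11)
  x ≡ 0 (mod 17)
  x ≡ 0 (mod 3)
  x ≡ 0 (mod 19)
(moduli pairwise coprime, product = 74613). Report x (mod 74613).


Product of moduli M = 7 · 11 · 17 · 3 · 19 = 74613.
Merge one congruence at a time:
  Start: x ≡ 6 (mod 7).
  Combine with x ≡ 4 (mod 11); new modulus lcm = 77.
    Write x = 6 + 7·t and substitute into x ≡ 4 (mod 11): 7·t ≡ 4 − 6 = -2 (mod 11).
    Reduce coefficients mod 11: 7·t ≡ 9 (mod 11).
    The inverse of 7 mod 11 is 8 (since 7·8 = 56 = 5·11 + 1), so t ≡ 8·9 = 72 ≡ 6 (mod 11).
    Then x = 6 + 7·6 = 48, valid modulo lcm(7, 11) = 77: x ≡ 48 (mod 77).
  Combine with x ≡ 0 (mod 17); new modulus lcm = 1309.
    Write x = 48 + 77·t and substitute into x ≡ 0 (mod 17): 77·t ≡ 0 − 48 = -48 (mod 17).
    Reduce coefficients mod 17: 9·t ≡ 3 (mod 17).
    The inverse of 9 mod 17 is 2 (since 9·2 = 18 = 1·17 + 1), so t ≡ 2·3 = 6 ≡ 6 (mod 17).
    Then x = 48 + 77·6 = 510, valid modulo lcm(77, 17) = 1309: x ≡ 510 (mod 1309).
  Combine with x ≡ 0 (mod 3); new modulus lcm = 3927.
    Write x = 510 + 1309·t and substitute into x ≡ 0 (mod 3): 1309·t ≡ 0 − 510 = -510 (mod 3).
    Reduce coefficients mod 3: 1·t ≡ 0 (mod 3).
    So t ≡ 0 (mod 3).
    Then x = 510 + 1309·0 = 510, valid modulo lcm(1309, 3) = 3927: x ≡ 510 (mod 3927).
  Combine with x ≡ 0 (mod 19); new modulus lcm = 74613.
    Write x = 510 + 3927·t and substitute into x ≡ 0 (mod 19): 3927·t ≡ 0 − 510 = -510 (mod 19).
    Reduce coefficients mod 19: 13·t ≡ 3 (mod 19).
    The inverse of 13 mod 19 is 3 (since 13·3 = 39 = 2·19 + 1), so t ≡ 3·3 = 9 ≡ 9 (mod 19).
    Then x = 510 + 3927·9 = 35853, valid modulo lcm(3927, 19) = 74613: x ≡ 35853 (mod 74613).
Verify against each original: 35853 mod 7 = 6, 35853 mod 11 = 4, 35853 mod 17 = 0, 35853 mod 3 = 0, 35853 mod 19 = 0.

x ≡ 35853 (mod 74613).


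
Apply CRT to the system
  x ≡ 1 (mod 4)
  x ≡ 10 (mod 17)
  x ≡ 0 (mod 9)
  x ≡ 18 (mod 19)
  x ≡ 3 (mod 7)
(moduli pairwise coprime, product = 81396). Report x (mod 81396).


Product of moduli M = 4 · 17 · 9 · 19 · 7 = 81396.
Merge one congruence at a time:
  Start: x ≡ 1 (mod 4).
  Combine with x ≡ 10 (mod 17); new modulus lcm = 68.
    Write x = 1 + 4·t and substitute into x ≡ 10 (mod 17): 4·t ≡ 10 − 1 = 9 (mod 17).
    The inverse of 4 mod 17 is 13 (since 4·13 = 52 = 3·17 + 1), so t ≡ 13·9 = 117 ≡ 15 (mod 17).
    Then x = 1 + 4·15 = 61, valid modulo lcm(4, 17) = 68: x ≡ 61 (mod 68).
  Combine with x ≡ 0 (mod 9); new modulus lcm = 612.
    Write x = 61 + 68·t and substitute into x ≡ 0 (mod 9): 68·t ≡ 0 − 61 = -61 (mod 9).
    Reduce coefficients mod 9: 5·t ≡ 2 (mod 9).
    The inverse of 5 mod 9 is 2 (since 5·2 = 10 = 1·9 + 1), so t ≡ 2·2 = 4 ≡ 4 (mod 9).
    Then x = 61 + 68·4 = 333, valid modulo lcm(68, 9) = 612: x ≡ 333 (mod 612).
  Combine with x ≡ 18 (mod 19); new modulus lcm = 11628.
    Write x = 333 + 612·t and substitute into x ≡ 18 (mod 19): 612·t ≡ 18 − 333 = -315 (mod 19).
    Reduce coefficients mod 19: 4·t ≡ 8 (mod 19).
    The inverse of 4 mod 19 is 5 (since 4·5 = 20 = 1·19 + 1), so t ≡ 5·8 = 40 ≡ 2 (mod 19).
    Then x = 333 + 612·2 = 1557, valid modulo lcm(612, 19) = 11628: x ≡ 1557 (mod 11628).
  Combine with x ≡ 3 (mod 7); new modulus lcm = 81396.
    Write x = 1557 + 11628·t and substitute into x ≡ 3 (mod 7): 11628·t ≡ 3 − 1557 = -1554 (mod 7).
    Reduce coefficients mod 7: 1·t ≡ 0 (mod 7).
    So t ≡ 0 (mod 7).
    Then x = 1557 + 11628·0 = 1557, valid modulo lcm(11628, 7) = 81396: x ≡ 1557 (mod 81396).
Verify against each original: 1557 mod 4 = 1, 1557 mod 17 = 10, 1557 mod 9 = 0, 1557 mod 19 = 18, 1557 mod 7 = 3.

x ≡ 1557 (mod 81396).


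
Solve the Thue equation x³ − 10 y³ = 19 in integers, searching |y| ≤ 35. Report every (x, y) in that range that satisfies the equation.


The equation is x³ - 10y³ = 19. For fixed y, x³ = 10·y³ + 19, so a solution requires the RHS to be a perfect cube.
Strategy: iterate y from -35 to 35, compute RHS = 10·y³ + 19, and check whether it is a (positive or negative) perfect cube.
Check small values of y:
  y = 0: RHS = 19 is not a perfect cube.
  y = 1: RHS = 29 is not a perfect cube.
  y = -1: RHS = 9 is not a perfect cube.
  y = 2: RHS = 99 is not a perfect cube.
  y = -2: RHS = -61 is not a perfect cube.
  y = 3: RHS = 289 is not a perfect cube.
  y = -3: RHS = -251 is not a perfect cube.
Continuing the search up to |y| = 35 finds no solutions either.
No (x, y) in the scanned range satisfies the equation.

No integer solutions with |y| ≤ 35.


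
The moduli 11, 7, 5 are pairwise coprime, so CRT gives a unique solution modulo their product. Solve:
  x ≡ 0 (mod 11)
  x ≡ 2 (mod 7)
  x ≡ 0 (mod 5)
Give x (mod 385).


Moduli 11, 7, 5 are pairwise coprime; by CRT there is a unique solution modulo M = 11 · 7 · 5 = 385.
Solve pairwise, accumulating the modulus:
  Start with x ≡ 0 (mod 11).
  Combine with x ≡ 2 (mod 7): since gcd(11, 7) = 1, we get a unique residue mod 77.
    Write x = 0 + 11·t and substitute into x ≡ 2 (mod 7): 11·t ≡ 2 − 0 = 2 (mod 7).
    Reduce coefficients mod 7: 4·t ≡ 2 (mod 7).
    The inverse of 4 mod 7 is 2 (since 4·2 = 8 = 1·7 + 1), so t ≡ 2·2 = 4 ≡ 4 (mod 7).
    Then x = 0 + 11·4 = 44, valid modulo lcm(11, 7) = 77: x ≡ 44 (mod 77).
  Combine with x ≡ 0 (mod 5): since gcd(77, 5) = 1, we get a unique residue mod 385.
    Write x = 44 + 77·t and substitute into x ≡ 0 (mod 5): 77·t ≡ 0 − 44 = -44 (mod 5).
    Reduce coefficients mod 5: 2·t ≡ 1 (mod 5).
    The inverse of 2 mod 5 is 3 (since 2·3 = 6 = 1·5 + 1), so t ≡ 3·1 = 3 ≡ 3 (mod 5).
    Then x = 44 + 77·3 = 275, valid modulo lcm(77, 5) = 385: x ≡ 275 (mod 385).
Verify: 275 mod 11 = 0 ✓, 275 mod 7 = 2 ✓, 275 mod 5 = 0 ✓.

x ≡ 275 (mod 385).


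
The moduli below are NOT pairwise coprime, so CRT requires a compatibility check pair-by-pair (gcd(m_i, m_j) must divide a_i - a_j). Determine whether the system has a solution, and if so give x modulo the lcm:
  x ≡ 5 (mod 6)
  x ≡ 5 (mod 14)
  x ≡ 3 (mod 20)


Moduli 6, 14, 20 are not pairwise coprime, so CRT works modulo lcm(m_i) when all pairwise compatibility conditions hold.
Pairwise compatibility: gcd(m_i, m_j) must divide a_i - a_j for every pair.
Merge one congruence at a time:
  Start: x ≡ 5 (mod 6).
  Combine with x ≡ 5 (mod 14): gcd(6, 14) = 2; 5 - 5 = 0, which IS divisible by 2, so compatible.
    Write x = 5 + 6·t and substitute into x ≡ 5 (mod 14): 6·t ≡ 5 − 5 = 0 (mod 14).
    Divide the congruence (and modulus) by g = 2: 3·t ≡ 0 (mod 7).
    The inverse of 3 mod 7 is 5 (since 3·5 = 15 = 2·7 + 1), so t ≡ 5·0 = 0 ≡ 0 (mod 7).
    Then x = 5 + 6·0 = 5, valid modulo lcm(6, 14) = 42: x ≡ 5 (mod 42).
  Combine with x ≡ 3 (mod 20): gcd(42, 20) = 2; 3 - 5 = -2, which IS divisible by 2, so compatible.
    Write x = 5 + 42·t and substitute into x ≡ 3 (mod 20): 42·t ≡ 3 − 5 = -2 (mod 20).
    Divide the congruence (and modulus) by g = 2: 21·t ≡ -1 (mod 10).
    Reduce coefficients mod 10: 1·t ≡ 9 (mod 10).
    So t ≡ 9 (mod 10).
    Then x = 5 + 42·9 = 383, valid modulo lcm(42, 20) = 420: x ≡ 383 (mod 420).
Verify: 383 mod 6 = 5, 383 mod 14 = 5, 383 mod 20 = 3.

x ≡ 383 (mod 420).


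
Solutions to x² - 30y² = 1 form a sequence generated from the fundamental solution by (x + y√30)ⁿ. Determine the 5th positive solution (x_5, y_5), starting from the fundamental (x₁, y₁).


Step 1: Find the fundamental solution (x₁, y₁) of x² - 30y² = 1.
  Expand √30 as a continued fraction. a₀ = ⌊√30⌋ = 5; iterate m_{k+1} = d_k·a_k − m_k, d_{k+1} = (30 − m_{k+1}²)/d_k, a_{k+1} = ⌊(a₀ + m_{k+1})/d_{k+1}⌋ (starting m₀ = 0, d₀ = 1), with convergents p_k = a_k·p_{k-1} + p_{k-2}, q_k = a_k·q_{k-1} + q_{k-2} (p₋₁ = 1, q₋₁ = 0):
  k = 0: a₀ = 5; p₀/q₀ = 5/1; p₀² − 30·q₀² = 25 − 30 = -5.
  k = 1: m = 5, d = 5, a = ⌊(5 + 5)/5⌋ = 2; p/q = (2·5 + 1)/(2·1 + 0) = 11/2; p² − 30·q² = 121 − 120 = 1.
  The first convergent with p² − 30·q² = 1 gives the fundamental solution (x₁, y₁) = (11, 2).
Step 2: Apply the recurrence (x_{n+1}, y_{n+1}) = (x₁x_n + 30y₁y_n, x₁y_n + y₁x_n) repeatedly.
  From (x_1, y_1) = (11, 2): x_2 = 11·11 + 30·2·2 = 241; y_2 = 11·2 + 2·11 = 44.
  From (x_2, y_2) = (241, 44): x_3 = 11·241 + 30·2·44 = 5291; y_3 = 11·44 + 2·241 = 966.
  From (x_3, y_3) = (5291, 966): x_4 = 11·5291 + 30·2·966 = 116161; y_4 = 11·966 + 2·5291 = 21208.
  From (x_4, y_4) = (116161, 21208): x_5 = 11·116161 + 30·2·21208 = 2550251; y_5 = 11·21208 + 2·116161 = 465610.
Step 3: Verify x_5² - 30·y_5² = 6503780163001 - 6503780163000 = 1 (should be 1). ✓

(x_1, y_1) = (11, 2); (x_5, y_5) = (2550251, 465610).


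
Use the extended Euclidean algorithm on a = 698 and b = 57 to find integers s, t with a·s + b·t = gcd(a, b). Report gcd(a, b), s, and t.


Euclidean algorithm on (698, 57) — divide until remainder is 0:
  698 = 12 · 57 + 14
  57 = 4 · 14 + 1
  14 = 14 · 1 + 0
gcd(698, 57) = 1.
Track Bezout coefficients alongside the remainders: start with r₀ = 698 = a·1 + b·0 (s = 1, t = 0) and r₁ = 57 = a·0 + b·1 (s = 0, t = 1); each new remainder r_{k+1} = r_{k-1} − q_k·r_k inherits s_{k+1} = s_{k-1} − q_k·s_k, t_{k+1} = t_{k-1} − q_k·t_k, so r_k = a·s_k + b·t_k at every step:
  q = 12: r = 14, s = 1 − 12·0 = 1, t = 0 − 12·1 = -12  (check: 698·1 + 57·(-12) = 14)
  q = 4: r = 1, s = 0 − 4·1 = -4, t = 1 − 4·(-12) = 49  (check: 698·(-4) + 57·49 = 1)
The row with r = 1 (the gcd) gives the Bezout coefficients s = -4, t = 49.
Result: 698 · (-4) + 57 · (49) = 1.

gcd(698, 57) = 1; s = -4, t = 49 (check: 698·(-4) + 57·49 = 1).


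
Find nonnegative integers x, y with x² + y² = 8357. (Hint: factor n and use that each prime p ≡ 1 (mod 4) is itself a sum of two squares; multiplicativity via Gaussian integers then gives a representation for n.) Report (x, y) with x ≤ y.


Step 1: Factor n = 8357 = 61 · 137.
Step 2: Check the mod-4 condition on each prime factor: 61 ≡ 1 (mod 4), exponent 1; 137 ≡ 1 (mod 4), exponent 1.
All primes ≡ 3 (mod 4) appear to even exponent (or don't appear), so by the two-squares theorem n IS expressible as a sum of two squares.
Step 3: Build a representation. Here n = 61 · 137 is a product of primes ≡ 1 (mod 4). Each prime p ≡ 1 (mod 4) is itself a sum of two squares; find a² by testing p − a² for a perfect square:
  61: 61 − 1² = 60, 61 − 2² = 57, 61 − 3² = 52, 61 − 4² = 45, 61 − 5² = 36 = 6² ⇒ 61 = 5² + 6².
  137: 137 − 1² = 136, 137 − 2² = 133, 137 − 3² = 128, 137 − 4² = 121 = 11² ⇒ 137 = 4² + 11².
  Combine using the Brahmagupta–Fibonacci identity (a² + b²)(c² + d²) = (ac − bd)² + (ad + bc)² = (ac + bd)² + (ad − bc)²:
  61 · 137 = 8357: from (5² + 6²)(4² + 11²), take (5·4 − 6·11, 5·11 + 6·4) = (20 − 66, 55 + 24) = (-46, 79); dropping signs (only squares matter) gives (46, 79); check 46² + 79² = 2116 + 6241 = 8357 ✓.
Step 4: Order so x ≤ y and verify: 46² + 79² = 2116 + 6241 = 8357 = n. ✓

n = 8357 = 46² + 79² (one valid representation with x ≤ y).


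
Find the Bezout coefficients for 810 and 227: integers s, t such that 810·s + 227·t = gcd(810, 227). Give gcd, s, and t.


Euclidean algorithm on (810, 227) — divide until remainder is 0:
  810 = 3 · 227 + 129
  227 = 1 · 129 + 98
  129 = 1 · 98 + 31
  98 = 3 · 31 + 5
  31 = 6 · 5 + 1
  5 = 5 · 1 + 0
gcd(810, 227) = 1.
Track Bezout coefficients alongside the remainders: start with r₀ = 810 = a·1 + b·0 (s = 1, t = 0) and r₁ = 227 = a·0 + b·1 (s = 0, t = 1); each new remainder r_{k+1} = r_{k-1} − q_k·r_k inherits s_{k+1} = s_{k-1} − q_k·s_k, t_{k+1} = t_{k-1} − q_k·t_k, so r_k = a·s_k + b·t_k at every step:
  q = 3: r = 129, s = 1 − 3·0 = 1, t = 0 − 3·1 = -3  (check: 810·1 + 227·(-3) = 129)
  q = 1: r = 98, s = 0 − 1·1 = -1, t = 1 − 1·(-3) = 4  (check: 810·(-1) + 227·4 = 98)
  q = 1: r = 31, s = 1 − 1·(-1) = 2, t = -3 − 1·4 = -7  (check: 810·2 + 227·(-7) = 31)
  q = 3: r = 5, s = -1 − 3·2 = -7, t = 4 − 3·(-7) = 25  (check: 810·(-7) + 227·25 = 5)
  q = 6: r = 1, s = 2 − 6·(-7) = 44, t = -7 − 6·25 = -157  (check: 810·44 + 227·(-157) = 1)
The row with r = 1 (the gcd) gives the Bezout coefficients s = 44, t = -157.
Result: 810 · (44) + 227 · (-157) = 1.

gcd(810, 227) = 1; s = 44, t = -157 (check: 810·44 + 227·(-157) = 1).


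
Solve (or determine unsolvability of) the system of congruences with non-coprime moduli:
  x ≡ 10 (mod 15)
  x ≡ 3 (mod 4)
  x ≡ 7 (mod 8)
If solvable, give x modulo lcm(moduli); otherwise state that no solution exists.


Moduli 15, 4, 8 are not pairwise coprime, so CRT works modulo lcm(m_i) when all pairwise compatibility conditions hold.
Pairwise compatibility: gcd(m_i, m_j) must divide a_i - a_j for every pair.
Merge one congruence at a time:
  Start: x ≡ 10 (mod 15).
  Combine with x ≡ 3 (mod 4): gcd(15, 4) = 1; 3 - 10 = -7, which IS divisible by 1, so compatible.
    Write x = 10 + 15·t and substitute into x ≡ 3 (mod 4): 15·t ≡ 3 − 10 = -7 (mod 4).
    Reduce coefficients mod 4: 3·t ≡ 1 (mod 4).
    The inverse of 3 mod 4 is 3 (since 3·3 = 9 = 2·4 + 1), so t ≡ 3·1 = 3 ≡ 3 (mod 4).
    Then x = 10 + 15·3 = 55, valid modulo lcm(15, 4) = 60: x ≡ 55 (mod 60).
  Combine with x ≡ 7 (mod 8): gcd(60, 8) = 4; 7 - 55 = -48, which IS divisible by 4, so compatible.
    Write x = 55 + 60·t and substitute into x ≡ 7 (mod 8): 60·t ≡ 7 − 55 = -48 (mod 8).
    Divide the congruence (and modulus) by g = 4: 15·t ≡ -12 (mod 2).
    Reduce coefficients mod 2: 1·t ≡ 0 (mod 2).
    So t ≡ 0 (mod 2).
    Then x = 55 + 60·0 = 55, valid modulo lcm(60, 8) = 120: x ≡ 55 (mod 120).
Verify: 55 mod 15 = 10, 55 mod 4 = 3, 55 mod 8 = 7.

x ≡ 55 (mod 120).


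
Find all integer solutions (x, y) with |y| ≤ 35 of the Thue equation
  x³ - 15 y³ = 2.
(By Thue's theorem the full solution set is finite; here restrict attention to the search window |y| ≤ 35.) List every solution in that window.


The equation is x³ - 15y³ = 2. For fixed y, x³ = 15·y³ + 2, so a solution requires the RHS to be a perfect cube.
Strategy: iterate y from -35 to 35, compute RHS = 15·y³ + 2, and check whether it is a (positive or negative) perfect cube.
Check small values of y:
  y = 0: RHS = 2 is not a perfect cube.
  y = 1: RHS = 17 is not a perfect cube.
  y = -1: RHS = -13 is not a perfect cube.
  y = 2: RHS = 122 is not a perfect cube.
  y = -2: RHS = -118 is not a perfect cube.
  y = 3: RHS = 407 is not a perfect cube.
  y = -3: RHS = -403 is not a perfect cube.
Continuing the search up to |y| = 35 finds no solutions either.
No (x, y) in the scanned range satisfies the equation.

No integer solutions with |y| ≤ 35.


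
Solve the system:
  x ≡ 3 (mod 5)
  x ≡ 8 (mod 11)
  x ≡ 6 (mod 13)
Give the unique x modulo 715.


Moduli 5, 11, 13 are pairwise coprime; by CRT there is a unique solution modulo M = 5 · 11 · 13 = 715.
Solve pairwise, accumulating the modulus:
  Start with x ≡ 3 (mod 5).
  Combine with x ≡ 8 (mod 11): since gcd(5, 11) = 1, we get a unique residue mod 55.
    Write x = 3 + 5·t and substitute into x ≡ 8 (mod 11): 5·t ≡ 8 − 3 = 5 (mod 11).
    The inverse of 5 mod 11 is 9 (since 5·9 = 45 = 4·11 + 1), so t ≡ 9·5 = 45 ≡ 1 (mod 11).
    Then x = 3 + 5·1 = 8, valid modulo lcm(5, 11) = 55: x ≡ 8 (mod 55).
  Combine with x ≡ 6 (mod 13): since gcd(55, 13) = 1, we get a unique residue mod 715.
    Write x = 8 + 55·t and substitute into x ≡ 6 (mod 13): 55·t ≡ 6 − 8 = -2 (mod 13).
    Reduce coefficients mod 13: 3·t ≡ 11 (mod 13).
    The inverse of 3 mod 13 is 9 (since 3·9 = 27 = 2·13 + 1), so t ≡ 9·11 = 99 ≡ 8 (mod 13).
    Then x = 8 + 55·8 = 448, valid modulo lcm(55, 13) = 715: x ≡ 448 (mod 715).
Verify: 448 mod 5 = 3 ✓, 448 mod 11 = 8 ✓, 448 mod 13 = 6 ✓.

x ≡ 448 (mod 715).


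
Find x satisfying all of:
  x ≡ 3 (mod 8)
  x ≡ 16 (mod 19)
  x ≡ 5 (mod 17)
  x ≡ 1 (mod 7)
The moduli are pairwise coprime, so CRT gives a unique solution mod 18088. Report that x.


Product of moduli M = 8 · 19 · 17 · 7 = 18088.
Merge one congruence at a time:
  Start: x ≡ 3 (mod 8).
  Combine with x ≡ 16 (mod 19); new modulus lcm = 152.
    Write x = 3 + 8·t and substitute into x ≡ 16 (mod 19): 8·t ≡ 16 − 3 = 13 (mod 19).
    The inverse of 8 mod 19 is 12 (since 8·12 = 96 = 5·19 + 1), so t ≡ 12·13 = 156 ≡ 4 (mod 19).
    Then x = 3 + 8·4 = 35, valid modulo lcm(8, 19) = 152: x ≡ 35 (mod 152).
  Combine with x ≡ 5 (mod 17); new modulus lcm = 2584.
    Write x = 35 + 152·t and substitute into x ≡ 5 (mod 17): 152·t ≡ 5 − 35 = -30 (mod 17).
    Reduce coefficients mod 17: 16·t ≡ 4 (mod 17).
    The inverse of 16 mod 17 is 16 (since 16·16 = 256 = 15·17 + 1), so t ≡ 16·4 = 64 ≡ 13 (mod 17).
    Then x = 35 + 152·13 = 2011, valid modulo lcm(152, 17) = 2584: x ≡ 2011 (mod 2584).
  Combine with x ≡ 1 (mod 7); new modulus lcm = 18088.
    Write x = 2011 + 2584·t and substitute into x ≡ 1 (mod 7): 2584·t ≡ 1 − 2011 = -2010 (mod 7).
    Reduce coefficients mod 7: 1·t ≡ 6 (mod 7).
    So t ≡ 6 (mod 7).
    Then x = 2011 + 2584·6 = 17515, valid modulo lcm(2584, 7) = 18088: x ≡ 17515 (mod 18088).
Verify against each original: 17515 mod 8 = 3, 17515 mod 19 = 16, 17515 mod 17 = 5, 17515 mod 7 = 1.

x ≡ 17515 (mod 18088).


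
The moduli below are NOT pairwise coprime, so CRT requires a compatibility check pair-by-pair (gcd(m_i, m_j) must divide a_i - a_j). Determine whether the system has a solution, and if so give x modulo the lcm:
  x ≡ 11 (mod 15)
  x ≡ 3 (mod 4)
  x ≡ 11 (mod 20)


Moduli 15, 4, 20 are not pairwise coprime, so CRT works modulo lcm(m_i) when all pairwise compatibility conditions hold.
Pairwise compatibility: gcd(m_i, m_j) must divide a_i - a_j for every pair.
Merge one congruence at a time:
  Start: x ≡ 11 (mod 15).
  Combine with x ≡ 3 (mod 4): gcd(15, 4) = 1; 3 - 11 = -8, which IS divisible by 1, so compatible.
    Write x = 11 + 15·t and substitute into x ≡ 3 (mod 4): 15·t ≡ 3 − 11 = -8 (mod 4).
    Reduce coefficients mod 4: 3·t ≡ 0 (mod 4).
    The inverse of 3 mod 4 is 3 (since 3·3 = 9 = 2·4 + 1), so t ≡ 3·0 = 0 ≡ 0 (mod 4).
    Then x = 11 + 15·0 = 11, valid modulo lcm(15, 4) = 60: x ≡ 11 (mod 60).
  Combine with x ≡ 11 (mod 20): gcd(60, 20) = 20; 11 - 11 = 0, which IS divisible by 20, so compatible.
    Write x = 11 + 60·t and substitute into x ≡ 11 (mod 20): 60·t ≡ 11 − 11 = 0 (mod 20).
    Divide the congruence (and modulus) by g = 20: 3·t ≡ 0 (mod 1).
    Modulo 1 every t works; take t = 0.
    Then x = 11 + 60·0 = 11, valid modulo lcm(60, 20) = 60: x ≡ 11 (mod 60).
Verify: 11 mod 15 = 11, 11 mod 4 = 3, 11 mod 20 = 11.

x ≡ 11 (mod 60).


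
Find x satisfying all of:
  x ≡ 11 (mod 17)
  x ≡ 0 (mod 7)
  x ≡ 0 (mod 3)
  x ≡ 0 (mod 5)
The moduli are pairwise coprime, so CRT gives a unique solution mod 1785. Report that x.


Product of moduli M = 17 · 7 · 3 · 5 = 1785.
Merge one congruence at a time:
  Start: x ≡ 11 (mod 17).
  Combine with x ≡ 0 (mod 7); new modulus lcm = 119.
    Write x = 11 + 17·t and substitute into x ≡ 0 (mod 7): 17·t ≡ 0 − 11 = -11 (mod 7).
    Reduce coefficients mod 7: 3·t ≡ 3 (mod 7).
    The inverse of 3 mod 7 is 5 (since 3·5 = 15 = 2·7 + 1), so t ≡ 5·3 = 15 ≡ 1 (mod 7).
    Then x = 11 + 17·1 = 28, valid modulo lcm(17, 7) = 119: x ≡ 28 (mod 119).
  Combine with x ≡ 0 (mod 3); new modulus lcm = 357.
    Write x = 28 + 119·t and substitute into x ≡ 0 (mod 3): 119·t ≡ 0 − 28 = -28 (mod 3).
    Reduce coefficients mod 3: 2·t ≡ 2 (mod 3).
    The inverse of 2 mod 3 is 2 (since 2·2 = 4 = 1·3 + 1), so t ≡ 2·2 = 4 ≡ 1 (mod 3).
    Then x = 28 + 119·1 = 147, valid modulo lcm(119, 3) = 357: x ≡ 147 (mod 357).
  Combine with x ≡ 0 (mod 5); new modulus lcm = 1785.
    Write x = 147 + 357·t and substitute into x ≡ 0 (mod 5): 357·t ≡ 0 − 147 = -147 (mod 5).
    Reduce coefficients mod 5: 2·t ≡ 3 (mod 5).
    The inverse of 2 mod 5 is 3 (since 2·3 = 6 = 1·5 + 1), so t ≡ 3·3 = 9 ≡ 4 (mod 5).
    Then x = 147 + 357·4 = 1575, valid modulo lcm(357, 5) = 1785: x ≡ 1575 (mod 1785).
Verify against each original: 1575 mod 17 = 11, 1575 mod 7 = 0, 1575 mod 3 = 0, 1575 mod 5 = 0.

x ≡ 1575 (mod 1785).


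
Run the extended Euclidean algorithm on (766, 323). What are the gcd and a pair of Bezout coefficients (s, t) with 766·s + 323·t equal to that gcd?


Euclidean algorithm on (766, 323) — divide until remainder is 0:
  766 = 2 · 323 + 120
  323 = 2 · 120 + 83
  120 = 1 · 83 + 37
  83 = 2 · 37 + 9
  37 = 4 · 9 + 1
  9 = 9 · 1 + 0
gcd(766, 323) = 1.
Track Bezout coefficients alongside the remainders: start with r₀ = 766 = a·1 + b·0 (s = 1, t = 0) and r₁ = 323 = a·0 + b·1 (s = 0, t = 1); each new remainder r_{k+1} = r_{k-1} − q_k·r_k inherits s_{k+1} = s_{k-1} − q_k·s_k, t_{k+1} = t_{k-1} − q_k·t_k, so r_k = a·s_k + b·t_k at every step:
  q = 2: r = 120, s = 1 − 2·0 = 1, t = 0 − 2·1 = -2  (check: 766·1 + 323·(-2) = 120)
  q = 2: r = 83, s = 0 − 2·1 = -2, t = 1 − 2·(-2) = 5  (check: 766·(-2) + 323·5 = 83)
  q = 1: r = 37, s = 1 − 1·(-2) = 3, t = -2 − 1·5 = -7  (check: 766·3 + 323·(-7) = 37)
  q = 2: r = 9, s = -2 − 2·3 = -8, t = 5 − 2·(-7) = 19  (check: 766·(-8) + 323·19 = 9)
  q = 4: r = 1, s = 3 − 4·(-8) = 35, t = -7 − 4·19 = -83  (check: 766·35 + 323·(-83) = 1)
The row with r = 1 (the gcd) gives the Bezout coefficients s = 35, t = -83.
Result: 766 · (35) + 323 · (-83) = 1.

gcd(766, 323) = 1; s = 35, t = -83 (check: 766·35 + 323·(-83) = 1).


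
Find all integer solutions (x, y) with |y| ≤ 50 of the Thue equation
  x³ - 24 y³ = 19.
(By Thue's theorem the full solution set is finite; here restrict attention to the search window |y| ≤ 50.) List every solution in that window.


The equation is x³ - 24y³ = 19. For fixed y, x³ = 24·y³ + 19, so a solution requires the RHS to be a perfect cube.
Strategy: iterate y from -50 to 50, compute RHS = 24·y³ + 19, and check whether it is a (positive or negative) perfect cube.
Check small values of y:
  y = 0: RHS = 19 is not a perfect cube.
  y = 1: RHS = 43 is not a perfect cube.
  y = -1: RHS = -5 is not a perfect cube.
  y = 2: RHS = 211 is not a perfect cube.
  y = -2: RHS = -173 is not a perfect cube.
  y = 3: RHS = 667 is not a perfect cube.
  y = -3: RHS = -629 is not a perfect cube.
Continuing the search up to |y| = 50 finds no solutions either.
No (x, y) in the scanned range satisfies the equation.

No integer solutions with |y| ≤ 50.


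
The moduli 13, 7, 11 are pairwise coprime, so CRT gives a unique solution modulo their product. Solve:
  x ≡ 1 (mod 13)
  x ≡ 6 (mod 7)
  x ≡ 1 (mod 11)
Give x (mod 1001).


Moduli 13, 7, 11 are pairwise coprime; by CRT there is a unique solution modulo M = 13 · 7 · 11 = 1001.
Solve pairwise, accumulating the modulus:
  Start with x ≡ 1 (mod 13).
  Combine with x ≡ 6 (mod 7): since gcd(13, 7) = 1, we get a unique residue mod 91.
    Write x = 1 + 13·t and substitute into x ≡ 6 (mod 7): 13·t ≡ 6 − 1 = 5 (mod 7).
    Reduce coefficients mod 7: 6·t ≡ 5 (mod 7).
    The inverse of 6 mod 7 is 6 (since 6·6 = 36 = 5·7 + 1), so t ≡ 6·5 = 30 ≡ 2 (mod 7).
    Then x = 1 + 13·2 = 27, valid modulo lcm(13, 7) = 91: x ≡ 27 (mod 91).
  Combine with x ≡ 1 (mod 11): since gcd(91, 11) = 1, we get a unique residue mod 1001.
    Write x = 27 + 91·t and substitute into x ≡ 1 (mod 11): 91·t ≡ 1 − 27 = -26 (mod 11).
    Reduce coefficients mod 11: 3·t ≡ 7 (mod 11).
    The inverse of 3 mod 11 is 4 (since 3·4 = 12 = 1·11 + 1), so t ≡ 4·7 = 28 ≡ 6 (mod 11).
    Then x = 27 + 91·6 = 573, valid modulo lcm(91, 11) = 1001: x ≡ 573 (mod 1001).
Verify: 573 mod 13 = 1 ✓, 573 mod 7 = 6 ✓, 573 mod 11 = 1 ✓.

x ≡ 573 (mod 1001).


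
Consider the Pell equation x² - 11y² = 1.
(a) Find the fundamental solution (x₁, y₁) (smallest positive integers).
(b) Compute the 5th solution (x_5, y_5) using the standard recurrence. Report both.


Step 1: Find the fundamental solution (x₁, y₁) of x² - 11y² = 1.
  Expand √11 as a continued fraction. a₀ = ⌊√11⌋ = 3; iterate m_{k+1} = d_k·a_k − m_k, d_{k+1} = (11 − m_{k+1}²)/d_k, a_{k+1} = ⌊(a₀ + m_{k+1})/d_{k+1}⌋ (starting m₀ = 0, d₀ = 1), with convergents p_k = a_k·p_{k-1} + p_{k-2}, q_k = a_k·q_{k-1} + q_{k-2} (p₋₁ = 1, q₋₁ = 0):
  k = 0: a₀ = 3; p₀/q₀ = 3/1; p₀² − 11·q₀² = 9 − 11 = -2.
  k = 1: m = 3, d = 2, a = ⌊(3 + 3)/2⌋ = 3; p/q = (3·3 + 1)/(3·1 + 0) = 10/3; p² − 11·q² = 100 − 99 = 1.
  The first convergent with p² − 11·q² = 1 gives the fundamental solution (x₁, y₁) = (10, 3).
Step 2: Apply the recurrence (x_{n+1}, y_{n+1}) = (x₁x_n + 11y₁y_n, x₁y_n + y₁x_n) repeatedly.
  From (x_1, y_1) = (10, 3): x_2 = 10·10 + 11·3·3 = 199; y_2 = 10·3 + 3·10 = 60.
  From (x_2, y_2) = (199, 60): x_3 = 10·199 + 11·3·60 = 3970; y_3 = 10·60 + 3·199 = 1197.
  From (x_3, y_3) = (3970, 1197): x_4 = 10·3970 + 11·3·1197 = 79201; y_4 = 10·1197 + 3·3970 = 23880.
  From (x_4, y_4) = (79201, 23880): x_5 = 10·79201 + 11·3·23880 = 1580050; y_5 = 10·23880 + 3·79201 = 476403.
Step 3: Verify x_5² - 11·y_5² = 2496558002500 - 2496558002499 = 1 (should be 1). ✓

(x_1, y_1) = (10, 3); (x_5, y_5) = (1580050, 476403).


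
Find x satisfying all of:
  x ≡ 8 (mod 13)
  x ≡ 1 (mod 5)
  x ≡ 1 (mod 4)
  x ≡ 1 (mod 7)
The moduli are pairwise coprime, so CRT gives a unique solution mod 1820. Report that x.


Product of moduli M = 13 · 5 · 4 · 7 = 1820.
Merge one congruence at a time:
  Start: x ≡ 8 (mod 13).
  Combine with x ≡ 1 (mod 5); new modulus lcm = 65.
    Write x = 8 + 13·t and substitute into x ≡ 1 (mod 5): 13·t ≡ 1 − 8 = -7 (mod 5).
    Reduce coefficients mod 5: 3·t ≡ 3 (mod 5).
    The inverse of 3 mod 5 is 2 (since 3·2 = 6 = 1·5 + 1), so t ≡ 2·3 = 6 ≡ 1 (mod 5).
    Then x = 8 + 13·1 = 21, valid modulo lcm(13, 5) = 65: x ≡ 21 (mod 65).
  Combine with x ≡ 1 (mod 4); new modulus lcm = 260.
    Write x = 21 + 65·t and substitute into x ≡ 1 (mod 4): 65·t ≡ 1 − 21 = -20 (mod 4).
    Reduce coefficients mod 4: 1·t ≡ 0 (mod 4).
    So t ≡ 0 (mod 4).
    Then x = 21 + 65·0 = 21, valid modulo lcm(65, 4) = 260: x ≡ 21 (mod 260).
  Combine with x ≡ 1 (mod 7); new modulus lcm = 1820.
    Write x = 21 + 260·t and substitute into x ≡ 1 (mod 7): 260·t ≡ 1 − 21 = -20 (mod 7).
    Reduce coefficients mod 7: 1·t ≡ 1 (mod 7).
    So t ≡ 1 (mod 7).
    Then x = 21 + 260·1 = 281, valid modulo lcm(260, 7) = 1820: x ≡ 281 (mod 1820).
Verify against each original: 281 mod 13 = 8, 281 mod 5 = 1, 281 mod 4 = 1, 281 mod 7 = 1.

x ≡ 281 (mod 1820).


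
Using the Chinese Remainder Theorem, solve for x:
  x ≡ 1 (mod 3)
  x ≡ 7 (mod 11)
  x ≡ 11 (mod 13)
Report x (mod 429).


Moduli 3, 11, 13 are pairwise coprime; by CRT there is a unique solution modulo M = 3 · 11 · 13 = 429.
Solve pairwise, accumulating the modulus:
  Start with x ≡ 1 (mod 3).
  Combine with x ≡ 7 (mod 11): since gcd(3, 11) = 1, we get a unique residue mod 33.
    Write x = 1 + 3·t and substitute into x ≡ 7 (mod 11): 3·t ≡ 7 − 1 = 6 (mod 11).
    The inverse of 3 mod 11 is 4 (since 3·4 = 12 = 1·11 + 1), so t ≡ 4·6 = 24 ≡ 2 (mod 11).
    Then x = 1 + 3·2 = 7, valid modulo lcm(3, 11) = 33: x ≡ 7 (mod 33).
  Combine with x ≡ 11 (mod 13): since gcd(33, 13) = 1, we get a unique residue mod 429.
    Write x = 7 + 33·t and substitute into x ≡ 11 (mod 13): 33·t ≡ 11 − 7 = 4 (mod 13).
    Reduce coefficients mod 13: 7·t ≡ 4 (mod 13).
    The inverse of 7 mod 13 is 2 (since 7·2 = 14 = 1·13 + 1), so t ≡ 2·4 = 8 ≡ 8 (mod 13).
    Then x = 7 + 33·8 = 271, valid modulo lcm(33, 13) = 429: x ≡ 271 (mod 429).
Verify: 271 mod 3 = 1 ✓, 271 mod 11 = 7 ✓, 271 mod 13 = 11 ✓.

x ≡ 271 (mod 429).
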